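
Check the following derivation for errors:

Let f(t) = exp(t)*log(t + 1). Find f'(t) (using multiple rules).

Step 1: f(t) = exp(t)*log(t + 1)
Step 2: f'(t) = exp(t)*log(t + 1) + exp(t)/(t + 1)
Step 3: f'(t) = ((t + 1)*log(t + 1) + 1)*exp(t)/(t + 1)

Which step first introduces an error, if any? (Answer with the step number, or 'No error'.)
No error

All steps in this derivation are correct.
The final answer f'(t) = ((t + 1)*log(t + 1) + 1)*exp(t)/(t + 1) is valid.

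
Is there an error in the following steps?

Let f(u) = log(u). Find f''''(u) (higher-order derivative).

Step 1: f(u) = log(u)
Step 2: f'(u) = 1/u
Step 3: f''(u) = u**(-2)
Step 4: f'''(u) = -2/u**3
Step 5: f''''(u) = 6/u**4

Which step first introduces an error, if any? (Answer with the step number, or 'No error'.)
Step 3

Step 3 is incorrect due to a sign flip.
The step shows: u**(-2)
The correct value should be: -1/u**2

Explanation: The sign of the whole expression was flipped: the term -1/u**2 was incorrectly written as u**(-2)
The later steps are derived from this incorrect expression, so the error originates in Step 3.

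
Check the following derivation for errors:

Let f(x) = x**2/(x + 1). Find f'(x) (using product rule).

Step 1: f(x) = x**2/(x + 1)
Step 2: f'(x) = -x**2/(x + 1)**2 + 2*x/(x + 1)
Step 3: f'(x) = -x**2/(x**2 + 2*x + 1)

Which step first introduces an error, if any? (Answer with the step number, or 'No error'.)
Step 3

Step 3 is incorrect due to a dropped term.
The step shows: -x**2/(x**2 + 2*x + 1)
The correct value should be: -x**2/(x**2 + 2*x + 1) + 2*x/(x + 1)

Explanation: A term was dropped: the term 2*x/(x + 1) was incorrectly omitted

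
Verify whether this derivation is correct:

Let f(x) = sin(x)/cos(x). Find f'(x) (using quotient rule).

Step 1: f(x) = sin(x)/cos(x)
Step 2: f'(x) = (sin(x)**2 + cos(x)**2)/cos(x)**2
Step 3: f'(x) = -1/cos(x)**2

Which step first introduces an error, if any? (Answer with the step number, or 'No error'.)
Step 3

Step 3 is incorrect due to a sign flip.
The step shows: -1/cos(x)**2
The correct value should be: cos(x)**(-2)

Explanation: The sign of the whole expression was flipped: the term cos(x)**(-2) was incorrectly written as -1/cos(x)**2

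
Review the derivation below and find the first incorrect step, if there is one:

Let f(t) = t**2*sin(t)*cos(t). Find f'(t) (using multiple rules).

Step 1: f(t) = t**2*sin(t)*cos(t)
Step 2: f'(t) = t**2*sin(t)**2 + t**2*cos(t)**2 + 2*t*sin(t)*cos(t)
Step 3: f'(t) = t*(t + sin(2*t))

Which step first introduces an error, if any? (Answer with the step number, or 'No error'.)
Step 2

Step 2 is incorrect due to a sign flip.
The step shows: t**2*sin(t)**2 + t**2*cos(t)**2 + 2*t*sin(t)*cos(t)
The correct value should be: -t**2*sin(t)**2 + t**2*cos(t)**2 + 2*t*sin(t)*cos(t)

Explanation: The sign of one term was flipped: the term -t**2*sin(t)**2 was incorrectly written as t**2*sin(t)**2
The later steps are derived from this incorrect expression, so the error originates in Step 2.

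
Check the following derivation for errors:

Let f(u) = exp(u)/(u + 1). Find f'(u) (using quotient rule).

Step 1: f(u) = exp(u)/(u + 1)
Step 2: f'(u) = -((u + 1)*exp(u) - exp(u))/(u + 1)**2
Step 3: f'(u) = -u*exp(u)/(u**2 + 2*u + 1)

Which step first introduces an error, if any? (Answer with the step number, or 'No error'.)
Step 2

Step 2 is incorrect due to a sign flip.
The step shows: -((u + 1)*exp(u) - exp(u))/(u + 1)**2
The correct value should be: ((u + 1)*exp(u) - exp(u))/(u + 1)**2

Explanation: The sign of the whole expression was flipped: the term ((u + 1)*exp(u) - exp(u))/(u + 1)**2 was incorrectly written as -((u + 1)*exp(u) - exp(u))/(u + 1)**2
The later steps are derived from this incorrect expression, so the error originates in Step 2.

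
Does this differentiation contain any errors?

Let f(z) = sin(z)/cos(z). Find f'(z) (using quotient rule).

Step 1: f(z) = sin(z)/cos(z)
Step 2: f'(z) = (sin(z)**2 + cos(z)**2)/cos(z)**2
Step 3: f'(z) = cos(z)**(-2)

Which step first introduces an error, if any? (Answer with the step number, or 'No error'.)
No error

All steps in this derivation are correct.
The final answer f'(z) = cos(z)**(-2) is valid.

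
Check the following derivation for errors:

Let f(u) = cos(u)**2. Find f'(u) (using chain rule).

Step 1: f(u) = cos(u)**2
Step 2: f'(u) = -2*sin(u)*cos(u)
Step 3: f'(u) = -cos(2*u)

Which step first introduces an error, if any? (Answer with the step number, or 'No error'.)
Step 3

Step 3 is incorrect due to a wrong trig function.
The step shows: -cos(2*u)
The correct value should be: -sin(2*u)

Explanation: sin(2*u) was incorrectly written as cos(2*u): the term -sin(2*u) was incorrectly written as -cos(2*u)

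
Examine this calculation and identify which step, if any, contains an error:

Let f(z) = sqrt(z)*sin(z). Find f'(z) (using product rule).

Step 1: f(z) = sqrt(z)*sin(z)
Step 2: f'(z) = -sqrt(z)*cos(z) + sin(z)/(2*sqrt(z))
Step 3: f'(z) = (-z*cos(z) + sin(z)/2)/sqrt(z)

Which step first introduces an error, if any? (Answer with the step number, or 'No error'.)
Step 2

Step 2 is incorrect due to a sign flip.
The step shows: -sqrt(z)*cos(z) + sin(z)/(2*sqrt(z))
The correct value should be: sqrt(z)*cos(z) + sin(z)/(2*sqrt(z))

Explanation: The sign of one term was flipped: the term sqrt(z)*cos(z) was incorrectly written as -sqrt(z)*cos(z)
The later steps are derived from this incorrect expression, so the error originates in Step 2.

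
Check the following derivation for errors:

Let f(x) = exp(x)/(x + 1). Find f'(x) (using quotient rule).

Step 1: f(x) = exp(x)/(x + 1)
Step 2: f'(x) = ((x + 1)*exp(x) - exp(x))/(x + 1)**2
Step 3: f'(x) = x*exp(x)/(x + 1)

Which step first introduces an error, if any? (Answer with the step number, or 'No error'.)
Step 3

Step 3 is incorrect due to a wrong exponent.
The step shows: x*exp(x)/(x + 1)
The correct value should be: x*exp(x)/(x + 1)**2

Explanation: The exponent -2 on x + 1 was incorrectly written as -1: the term x*exp(x)/(x + 1)**2 was incorrectly written as x*exp(x)/(x + 1)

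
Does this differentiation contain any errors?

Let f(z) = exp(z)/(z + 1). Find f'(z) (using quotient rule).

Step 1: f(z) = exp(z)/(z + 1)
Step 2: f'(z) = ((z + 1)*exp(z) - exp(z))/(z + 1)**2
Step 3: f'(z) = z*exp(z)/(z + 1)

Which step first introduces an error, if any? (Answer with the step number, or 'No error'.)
Step 3

Step 3 is incorrect due to a wrong exponent.
The step shows: z*exp(z)/(z + 1)
The correct value should be: z*exp(z)/(z + 1)**2

Explanation: The exponent -2 on z + 1 was incorrectly written as -1: the term z*exp(z)/(z + 1)**2 was incorrectly written as z*exp(z)/(z + 1)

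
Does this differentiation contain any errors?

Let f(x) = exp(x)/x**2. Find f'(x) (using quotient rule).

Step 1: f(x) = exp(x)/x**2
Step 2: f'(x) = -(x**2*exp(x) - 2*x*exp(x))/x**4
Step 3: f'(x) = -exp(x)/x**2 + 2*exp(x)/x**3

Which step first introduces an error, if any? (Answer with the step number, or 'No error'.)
Step 2

Step 2 is incorrect due to a sign flip.
The step shows: -(x**2*exp(x) - 2*x*exp(x))/x**4
The correct value should be: (x**2*exp(x) - 2*x*exp(x))/x**4

Explanation: The sign of the whole expression was flipped: the term (x**2*exp(x) - 2*x*exp(x))/x**4 was incorrectly written as -(x**2*exp(x) - 2*x*exp(x))/x**4
The later steps are derived from this incorrect expression, so the error originates in Step 2.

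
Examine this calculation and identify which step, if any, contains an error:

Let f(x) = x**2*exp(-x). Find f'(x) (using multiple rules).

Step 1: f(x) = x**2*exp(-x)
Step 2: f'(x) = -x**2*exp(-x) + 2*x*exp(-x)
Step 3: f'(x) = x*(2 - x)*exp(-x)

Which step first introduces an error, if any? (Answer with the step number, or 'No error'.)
No error

All steps in this derivation are correct.
The final answer f'(x) = x*(2 - x)*exp(-x) is valid.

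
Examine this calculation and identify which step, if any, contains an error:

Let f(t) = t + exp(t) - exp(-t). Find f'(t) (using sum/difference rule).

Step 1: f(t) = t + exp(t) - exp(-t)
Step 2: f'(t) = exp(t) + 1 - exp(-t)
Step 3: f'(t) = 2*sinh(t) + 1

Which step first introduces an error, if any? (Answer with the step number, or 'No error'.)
Step 2

Step 2 is incorrect due to a sign flip.
The step shows: exp(t) + 1 - exp(-t)
The correct value should be: exp(t) + 1 + exp(-t)

Explanation: The sign of one term was flipped: the term exp(-t) was incorrectly written as -exp(-t)
The later steps are derived from this incorrect expression, so the error originates in Step 2.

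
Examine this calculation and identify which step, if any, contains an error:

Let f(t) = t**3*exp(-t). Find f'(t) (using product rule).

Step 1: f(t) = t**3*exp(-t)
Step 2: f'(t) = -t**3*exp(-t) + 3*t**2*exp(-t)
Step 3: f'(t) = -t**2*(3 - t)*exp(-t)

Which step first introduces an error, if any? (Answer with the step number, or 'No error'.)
Step 3

Step 3 is incorrect due to a sign flip.
The step shows: -t**2*(3 - t)*exp(-t)
The correct value should be: t**2*(3 - t)*exp(-t)

Explanation: The sign of the whole expression was flipped: the term t**2*(3 - t)*exp(-t) was incorrectly written as -t**2*(3 - t)*exp(-t)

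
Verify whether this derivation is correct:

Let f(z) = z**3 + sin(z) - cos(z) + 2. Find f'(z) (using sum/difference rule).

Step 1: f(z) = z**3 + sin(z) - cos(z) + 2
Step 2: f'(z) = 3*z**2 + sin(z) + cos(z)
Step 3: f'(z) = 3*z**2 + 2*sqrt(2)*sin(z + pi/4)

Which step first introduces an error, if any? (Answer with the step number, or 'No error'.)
Step 3

Step 3 is incorrect due to a wrong exponent.
The step shows: 3*z**2 + 2*sqrt(2)*sin(z + pi/4)
The correct value should be: 3*z**2 + sqrt(2)*sin(z + pi/4)

Explanation: The exponent 1/2 on 2 was incorrectly written as 3/2: the term sqrt(2)*sin(z + pi/4) was incorrectly written as 2*sqrt(2)*sin(z + pi/4)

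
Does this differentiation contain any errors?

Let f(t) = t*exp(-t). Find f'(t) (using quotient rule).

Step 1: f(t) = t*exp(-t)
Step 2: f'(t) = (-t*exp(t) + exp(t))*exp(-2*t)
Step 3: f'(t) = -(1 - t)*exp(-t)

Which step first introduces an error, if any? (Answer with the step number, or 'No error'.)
Step 3

Step 3 is incorrect due to a sign flip.
The step shows: -(1 - t)*exp(-t)
The correct value should be: (1 - t)*exp(-t)

Explanation: The sign of the whole expression was flipped: the term (1 - t)*exp(-t) was incorrectly written as -(1 - t)*exp(-t)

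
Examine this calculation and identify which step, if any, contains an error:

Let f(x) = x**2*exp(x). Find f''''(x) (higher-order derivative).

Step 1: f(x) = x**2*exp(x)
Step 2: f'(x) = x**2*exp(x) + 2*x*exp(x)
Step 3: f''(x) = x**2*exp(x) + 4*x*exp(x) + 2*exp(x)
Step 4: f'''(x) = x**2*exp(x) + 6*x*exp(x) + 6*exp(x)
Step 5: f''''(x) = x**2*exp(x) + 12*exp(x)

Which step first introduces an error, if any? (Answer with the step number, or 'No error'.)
Step 5

Step 5 is incorrect due to a dropped term.
The step shows: x**2*exp(x) + 12*exp(x)
The correct value should be: x**2*exp(x) + 8*x*exp(x) + 12*exp(x)

Explanation: A term was dropped: the term 8*x*exp(x) was incorrectly omitted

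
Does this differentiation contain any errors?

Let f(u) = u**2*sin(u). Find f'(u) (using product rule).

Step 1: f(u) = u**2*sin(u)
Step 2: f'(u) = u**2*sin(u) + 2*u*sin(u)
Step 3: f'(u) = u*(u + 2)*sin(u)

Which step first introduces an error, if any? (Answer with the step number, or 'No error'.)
Step 2

Step 2 is incorrect due to a wrong trig function.
The step shows: u**2*sin(u) + 2*u*sin(u)
The correct value should be: u**2*cos(u) + 2*u*sin(u)

Explanation: cos(u) was incorrectly written as sin(u): the term u**2*cos(u) was incorrectly written as u**2*sin(u)
The later steps are derived from this incorrect expression, so the error originates in Step 2.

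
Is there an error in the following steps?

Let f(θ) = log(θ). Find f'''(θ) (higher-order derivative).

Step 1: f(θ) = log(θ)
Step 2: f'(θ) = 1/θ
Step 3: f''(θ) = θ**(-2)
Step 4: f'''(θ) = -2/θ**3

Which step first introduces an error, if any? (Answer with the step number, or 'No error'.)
Step 3

Step 3 is incorrect due to a sign flip.
The step shows: θ**(-2)
The correct value should be: -1/θ**2

Explanation: The sign of the whole expression was flipped: the term -1/θ**2 was incorrectly written as θ**(-2)
The later steps are derived from this incorrect expression, so the error originates in Step 3.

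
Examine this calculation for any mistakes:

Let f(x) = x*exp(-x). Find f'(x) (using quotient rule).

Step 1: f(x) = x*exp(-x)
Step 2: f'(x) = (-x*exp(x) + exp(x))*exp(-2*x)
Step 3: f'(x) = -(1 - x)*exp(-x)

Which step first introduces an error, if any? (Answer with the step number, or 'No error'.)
Step 3

Step 3 is incorrect due to a sign flip.
The step shows: -(1 - x)*exp(-x)
The correct value should be: (1 - x)*exp(-x)

Explanation: The sign of the whole expression was flipped: the term (1 - x)*exp(-x) was incorrectly written as -(1 - x)*exp(-x)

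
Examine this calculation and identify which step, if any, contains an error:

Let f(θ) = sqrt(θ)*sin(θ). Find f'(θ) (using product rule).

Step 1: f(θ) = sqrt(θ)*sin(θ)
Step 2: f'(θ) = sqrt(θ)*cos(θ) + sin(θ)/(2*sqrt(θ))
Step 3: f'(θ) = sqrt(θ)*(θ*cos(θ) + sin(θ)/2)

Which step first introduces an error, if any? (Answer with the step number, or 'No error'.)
Step 3

Step 3 is incorrect due to a wrong exponent.
The step shows: sqrt(θ)*(θ*cos(θ) + sin(θ)/2)
The correct value should be: (θ*cos(θ) + sin(θ)/2)/sqrt(θ)

Explanation: The exponent -1/2 on θ was incorrectly written as 1/2: the term (θ*cos(θ) + sin(θ)/2)/sqrt(θ) was incorrectly written as sqrt(θ)*(θ*cos(θ) + sin(θ)/2)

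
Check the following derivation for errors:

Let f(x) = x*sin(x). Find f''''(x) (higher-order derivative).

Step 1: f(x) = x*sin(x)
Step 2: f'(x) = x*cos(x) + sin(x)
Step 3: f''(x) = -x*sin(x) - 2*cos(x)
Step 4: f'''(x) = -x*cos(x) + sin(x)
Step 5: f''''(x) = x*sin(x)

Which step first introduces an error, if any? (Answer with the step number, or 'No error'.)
Step 3

Step 3 is incorrect due to a sign flip.
The step shows: -x*sin(x) - 2*cos(x)
The correct value should be: -x*sin(x) + 2*cos(x)

Explanation: The sign of one term was flipped: the term 2*cos(x) was incorrectly written as -2*cos(x)
The later steps are derived from this incorrect expression, so the error originates in Step 3.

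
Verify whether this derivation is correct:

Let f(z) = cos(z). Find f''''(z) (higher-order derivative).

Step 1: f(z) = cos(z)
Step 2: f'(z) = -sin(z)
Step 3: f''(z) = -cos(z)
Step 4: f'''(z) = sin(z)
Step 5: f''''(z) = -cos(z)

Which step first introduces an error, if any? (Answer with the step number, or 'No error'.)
Step 5

Step 5 is incorrect due to a sign flip.
The step shows: -cos(z)
The correct value should be: cos(z)

Explanation: The sign of the whole expression was flipped: the term cos(z) was incorrectly written as -cos(z)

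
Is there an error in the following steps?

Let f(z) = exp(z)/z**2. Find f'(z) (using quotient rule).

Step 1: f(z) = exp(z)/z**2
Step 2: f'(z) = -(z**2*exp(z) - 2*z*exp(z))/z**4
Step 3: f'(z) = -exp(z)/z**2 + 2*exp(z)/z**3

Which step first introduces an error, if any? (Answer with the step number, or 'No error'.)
Step 2

Step 2 is incorrect due to a sign flip.
The step shows: -(z**2*exp(z) - 2*z*exp(z))/z**4
The correct value should be: (z**2*exp(z) - 2*z*exp(z))/z**4

Explanation: The sign of the whole expression was flipped: the term (z**2*exp(z) - 2*z*exp(z))/z**4 was incorrectly written as -(z**2*exp(z) - 2*z*exp(z))/z**4
The later steps are derived from this incorrect expression, so the error originates in Step 2.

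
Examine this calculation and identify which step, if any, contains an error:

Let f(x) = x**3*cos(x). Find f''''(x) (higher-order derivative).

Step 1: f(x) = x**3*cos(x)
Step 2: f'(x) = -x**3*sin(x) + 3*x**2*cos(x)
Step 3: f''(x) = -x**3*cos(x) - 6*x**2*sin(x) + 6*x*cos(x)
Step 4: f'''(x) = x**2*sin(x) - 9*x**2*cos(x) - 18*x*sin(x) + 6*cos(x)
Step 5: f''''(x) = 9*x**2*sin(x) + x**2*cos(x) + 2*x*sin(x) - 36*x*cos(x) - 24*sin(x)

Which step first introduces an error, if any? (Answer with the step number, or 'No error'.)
Step 4

Step 4 is incorrect due to a wrong exponent.
The step shows: x**2*sin(x) - 9*x**2*cos(x) - 18*x*sin(x) + 6*cos(x)
The correct value should be: x**3*sin(x) - 9*x**2*cos(x) - 18*x*sin(x) + 6*cos(x)

Explanation: The exponent 3 on x was incorrectly written as 2: the term x**3*sin(x) was incorrectly written as x**2*sin(x)
The later steps are derived from this incorrect expression, so the error originates in Step 4.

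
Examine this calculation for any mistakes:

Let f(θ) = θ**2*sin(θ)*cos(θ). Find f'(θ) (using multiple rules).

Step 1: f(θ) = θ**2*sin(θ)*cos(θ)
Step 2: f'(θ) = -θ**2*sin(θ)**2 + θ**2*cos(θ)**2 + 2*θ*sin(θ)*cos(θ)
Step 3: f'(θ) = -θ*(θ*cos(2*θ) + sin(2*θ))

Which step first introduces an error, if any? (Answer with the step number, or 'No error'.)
Step 3

Step 3 is incorrect due to a sign flip.
The step shows: -θ*(θ*cos(2*θ) + sin(2*θ))
The correct value should be: θ*(θ*cos(2*θ) + sin(2*θ))

Explanation: The sign of the whole expression was flipped: the term θ*(θ*cos(2*θ) + sin(2*θ)) was incorrectly written as -θ*(θ*cos(2*θ) + sin(2*θ))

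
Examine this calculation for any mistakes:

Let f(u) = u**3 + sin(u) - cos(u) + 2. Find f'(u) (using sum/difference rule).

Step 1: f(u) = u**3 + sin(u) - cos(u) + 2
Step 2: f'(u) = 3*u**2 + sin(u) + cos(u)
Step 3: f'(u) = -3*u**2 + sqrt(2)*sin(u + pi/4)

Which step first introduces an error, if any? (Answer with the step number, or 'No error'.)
Step 3

Step 3 is incorrect due to a sign flip.
The step shows: -3*u**2 + sqrt(2)*sin(u + pi/4)
The correct value should be: 3*u**2 + sqrt(2)*sin(u + pi/4)

Explanation: The sign of one term was flipped: the term 3*u**2 was incorrectly written as -3*u**2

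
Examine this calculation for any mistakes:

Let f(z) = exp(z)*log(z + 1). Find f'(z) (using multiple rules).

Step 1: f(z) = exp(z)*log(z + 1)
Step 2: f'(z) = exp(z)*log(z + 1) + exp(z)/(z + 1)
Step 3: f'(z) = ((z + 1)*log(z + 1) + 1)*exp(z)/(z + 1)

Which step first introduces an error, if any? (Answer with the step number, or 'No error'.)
No error

All steps in this derivation are correct.
The final answer f'(z) = ((z + 1)*log(z + 1) + 1)*exp(z)/(z + 1) is valid.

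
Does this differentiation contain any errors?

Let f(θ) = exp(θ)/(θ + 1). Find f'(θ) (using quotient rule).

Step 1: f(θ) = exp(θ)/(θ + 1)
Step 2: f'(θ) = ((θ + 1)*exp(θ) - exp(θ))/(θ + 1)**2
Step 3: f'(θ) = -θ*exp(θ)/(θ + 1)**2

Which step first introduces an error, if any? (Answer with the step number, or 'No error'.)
Step 3

Step 3 is incorrect due to a sign flip.
The step shows: -θ*exp(θ)/(θ + 1)**2
The correct value should be: θ*exp(θ)/(θ + 1)**2

Explanation: The sign of the whole expression was flipped: the term θ*exp(θ)/(θ + 1)**2 was incorrectly written as -θ*exp(θ)/(θ + 1)**2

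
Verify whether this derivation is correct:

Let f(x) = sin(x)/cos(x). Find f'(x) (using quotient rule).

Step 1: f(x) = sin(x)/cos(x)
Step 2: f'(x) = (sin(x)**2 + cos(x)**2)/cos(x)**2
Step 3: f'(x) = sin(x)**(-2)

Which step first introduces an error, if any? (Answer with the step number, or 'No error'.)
Step 3

Step 3 is incorrect due to a wrong trig function.
The step shows: sin(x)**(-2)
The correct value should be: cos(x)**(-2)

Explanation: cos(x) was incorrectly written as sin(x): the term cos(x)**(-2) was incorrectly written as sin(x)**(-2)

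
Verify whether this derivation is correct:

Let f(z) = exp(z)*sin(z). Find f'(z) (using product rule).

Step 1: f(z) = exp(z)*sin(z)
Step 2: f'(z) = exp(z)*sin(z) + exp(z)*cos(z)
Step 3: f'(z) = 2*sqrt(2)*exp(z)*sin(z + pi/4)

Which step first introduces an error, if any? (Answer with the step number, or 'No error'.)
Step 3

Step 3 is incorrect due to a wrong exponent.
The step shows: 2*sqrt(2)*exp(z)*sin(z + pi/4)
The correct value should be: sqrt(2)*exp(z)*sin(z + pi/4)

Explanation: The exponent 1/2 on 2 was incorrectly written as 3/2: the term sqrt(2)*exp(z)*sin(z + pi/4) was incorrectly written as 2*sqrt(2)*exp(z)*sin(z + pi/4)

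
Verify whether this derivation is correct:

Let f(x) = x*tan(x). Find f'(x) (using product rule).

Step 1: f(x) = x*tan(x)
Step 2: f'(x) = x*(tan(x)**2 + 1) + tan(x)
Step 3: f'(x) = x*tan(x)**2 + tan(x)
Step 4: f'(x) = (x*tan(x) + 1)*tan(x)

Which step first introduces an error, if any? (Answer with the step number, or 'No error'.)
Step 3

Step 3 is incorrect due to a dropped term.
The step shows: x*tan(x)**2 + tan(x)
The correct value should be: x*tan(x)**2 + x + tan(x)

Explanation: A term was dropped: the term x was incorrectly omitted
The later steps are derived from this incorrect expression, so the error originates in Step 3.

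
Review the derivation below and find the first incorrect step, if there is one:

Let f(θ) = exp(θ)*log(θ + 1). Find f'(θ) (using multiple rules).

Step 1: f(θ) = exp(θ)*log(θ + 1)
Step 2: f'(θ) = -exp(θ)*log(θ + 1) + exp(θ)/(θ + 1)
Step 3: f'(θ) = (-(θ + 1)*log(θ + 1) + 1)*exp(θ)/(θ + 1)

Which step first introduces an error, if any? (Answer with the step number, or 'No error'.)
Step 2

Step 2 is incorrect due to a sign flip.
The step shows: -exp(θ)*log(θ + 1) + exp(θ)/(θ + 1)
The correct value should be: exp(θ)*log(θ + 1) + exp(θ)/(θ + 1)

Explanation: The sign of one term was flipped: the term exp(θ)*log(θ + 1) was incorrectly written as -exp(θ)*log(θ + 1)
The later steps are derived from this incorrect expression, so the error originates in Step 2.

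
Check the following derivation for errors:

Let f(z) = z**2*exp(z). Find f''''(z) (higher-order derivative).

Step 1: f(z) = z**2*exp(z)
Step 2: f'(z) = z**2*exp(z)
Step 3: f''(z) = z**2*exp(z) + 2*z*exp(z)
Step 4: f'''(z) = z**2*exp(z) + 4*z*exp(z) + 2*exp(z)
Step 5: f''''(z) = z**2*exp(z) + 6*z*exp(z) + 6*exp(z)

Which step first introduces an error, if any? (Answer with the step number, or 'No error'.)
Step 2

Step 2 is incorrect due to a dropped term.
The step shows: z**2*exp(z)
The correct value should be: z**2*exp(z) + 2*z*exp(z)

Explanation: A term was dropped: the term 2*z*exp(z) was incorrectly omitted
The later steps are derived from this incorrect expression, so the error originates in Step 2.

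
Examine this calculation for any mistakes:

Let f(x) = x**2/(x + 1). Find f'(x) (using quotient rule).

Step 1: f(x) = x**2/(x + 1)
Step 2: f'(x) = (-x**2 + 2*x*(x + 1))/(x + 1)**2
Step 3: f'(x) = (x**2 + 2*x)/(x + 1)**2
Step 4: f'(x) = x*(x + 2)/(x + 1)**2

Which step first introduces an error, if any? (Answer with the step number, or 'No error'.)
No error

All steps in this derivation are correct.
The final answer f'(x) = x*(x + 2)/(x + 1)**2 is valid.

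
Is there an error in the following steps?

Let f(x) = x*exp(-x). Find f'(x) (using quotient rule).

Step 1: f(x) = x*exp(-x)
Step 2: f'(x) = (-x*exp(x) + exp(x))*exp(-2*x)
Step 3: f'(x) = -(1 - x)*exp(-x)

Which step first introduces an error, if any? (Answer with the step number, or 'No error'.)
Step 3

Step 3 is incorrect due to a sign flip.
The step shows: -(1 - x)*exp(-x)
The correct value should be: (1 - x)*exp(-x)

Explanation: The sign of the whole expression was flipped: the term (1 - x)*exp(-x) was incorrectly written as -(1 - x)*exp(-x)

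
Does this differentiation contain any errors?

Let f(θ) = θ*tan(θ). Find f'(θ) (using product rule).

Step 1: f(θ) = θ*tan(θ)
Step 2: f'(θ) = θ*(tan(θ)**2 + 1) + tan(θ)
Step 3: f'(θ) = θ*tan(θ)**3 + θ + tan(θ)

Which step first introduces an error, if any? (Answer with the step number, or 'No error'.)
Step 3

Step 3 is incorrect due to a wrong exponent.
The step shows: θ*tan(θ)**3 + θ + tan(θ)
The correct value should be: θ*tan(θ)**2 + θ + tan(θ)

Explanation: The exponent 2 on tan(θ) was incorrectly written as 3: the term θ*tan(θ)**2 was incorrectly written as θ*tan(θ)**3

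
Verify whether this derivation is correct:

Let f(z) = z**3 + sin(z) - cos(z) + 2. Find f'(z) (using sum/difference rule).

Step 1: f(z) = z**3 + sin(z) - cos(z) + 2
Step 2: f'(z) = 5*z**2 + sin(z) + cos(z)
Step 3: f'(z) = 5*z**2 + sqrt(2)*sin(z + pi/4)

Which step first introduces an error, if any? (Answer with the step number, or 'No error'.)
Step 2

Step 2 is incorrect due to a wrong coefficient.
The step shows: 5*z**2 + sin(z) + cos(z)
The correct value should be: 3*z**2 + sin(z) + cos(z)

Explanation: The coefficient 3 was incorrectly written as 5: the term 3*z**2 was incorrectly written as 5*z**2
The later steps are derived from this incorrect expression, so the error originates in Step 2.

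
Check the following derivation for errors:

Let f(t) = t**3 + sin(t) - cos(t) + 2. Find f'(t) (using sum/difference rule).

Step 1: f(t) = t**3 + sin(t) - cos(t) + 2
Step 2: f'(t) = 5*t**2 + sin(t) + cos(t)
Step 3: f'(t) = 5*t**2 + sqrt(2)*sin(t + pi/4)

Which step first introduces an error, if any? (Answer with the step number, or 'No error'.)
Step 2

Step 2 is incorrect due to a wrong coefficient.
The step shows: 5*t**2 + sin(t) + cos(t)
The correct value should be: 3*t**2 + sin(t) + cos(t)

Explanation: The coefficient 3 was incorrectly written as 5: the term 3*t**2 was incorrectly written as 5*t**2
The later steps are derived from this incorrect expression, so the error originates in Step 2.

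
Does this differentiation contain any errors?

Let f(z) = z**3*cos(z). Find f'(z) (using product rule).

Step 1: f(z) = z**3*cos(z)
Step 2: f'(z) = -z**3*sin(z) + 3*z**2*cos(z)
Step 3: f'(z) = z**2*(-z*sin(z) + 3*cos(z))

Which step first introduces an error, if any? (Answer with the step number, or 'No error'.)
No error

All steps in this derivation are correct.
The final answer f'(z) = z**2*(-z*sin(z) + 3*cos(z)) is valid.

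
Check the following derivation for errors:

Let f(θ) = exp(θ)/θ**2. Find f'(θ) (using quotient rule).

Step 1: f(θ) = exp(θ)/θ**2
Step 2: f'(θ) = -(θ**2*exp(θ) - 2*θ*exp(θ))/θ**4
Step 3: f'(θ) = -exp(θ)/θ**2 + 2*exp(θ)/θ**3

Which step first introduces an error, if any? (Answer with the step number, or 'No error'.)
Step 2

Step 2 is incorrect due to a sign flip.
The step shows: -(θ**2*exp(θ) - 2*θ*exp(θ))/θ**4
The correct value should be: (θ**2*exp(θ) - 2*θ*exp(θ))/θ**4

Explanation: The sign of the whole expression was flipped: the term (θ**2*exp(θ) - 2*θ*exp(θ))/θ**4 was incorrectly written as -(θ**2*exp(θ) - 2*θ*exp(θ))/θ**4
The later steps are derived from this incorrect expression, so the error originates in Step 2.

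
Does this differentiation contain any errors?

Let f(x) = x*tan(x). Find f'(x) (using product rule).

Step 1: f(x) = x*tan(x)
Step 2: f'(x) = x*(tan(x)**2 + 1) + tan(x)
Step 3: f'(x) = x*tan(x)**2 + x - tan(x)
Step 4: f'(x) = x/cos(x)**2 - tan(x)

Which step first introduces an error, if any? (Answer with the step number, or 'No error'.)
Step 3

Step 3 is incorrect due to a sign flip.
The step shows: x*tan(x)**2 + x - tan(x)
The correct value should be: x*tan(x)**2 + x + tan(x)

Explanation: The sign of one term was flipped: the term tan(x) was incorrectly written as -tan(x)
The later steps are derived from this incorrect expression, so the error originates in Step 3.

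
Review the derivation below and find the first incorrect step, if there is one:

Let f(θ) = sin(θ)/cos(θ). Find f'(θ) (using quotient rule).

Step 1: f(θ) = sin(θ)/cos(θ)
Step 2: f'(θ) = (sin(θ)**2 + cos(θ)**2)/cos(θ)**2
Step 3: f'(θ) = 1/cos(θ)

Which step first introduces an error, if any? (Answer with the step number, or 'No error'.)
Step 3

Step 3 is incorrect due to a wrong exponent.
The step shows: 1/cos(θ)
The correct value should be: cos(θ)**(-2)

Explanation: The exponent -2 on cos(θ) was incorrectly written as -1: the term cos(θ)**(-2) was incorrectly written as 1/cos(θ)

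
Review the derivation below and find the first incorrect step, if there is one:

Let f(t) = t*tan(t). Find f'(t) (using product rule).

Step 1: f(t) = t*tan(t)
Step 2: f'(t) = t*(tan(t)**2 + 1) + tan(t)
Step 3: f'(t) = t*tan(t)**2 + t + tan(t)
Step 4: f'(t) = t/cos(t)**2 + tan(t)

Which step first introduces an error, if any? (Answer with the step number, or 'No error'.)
No error

All steps in this derivation are correct.
The final answer f'(t) = t/cos(t)**2 + tan(t) is valid.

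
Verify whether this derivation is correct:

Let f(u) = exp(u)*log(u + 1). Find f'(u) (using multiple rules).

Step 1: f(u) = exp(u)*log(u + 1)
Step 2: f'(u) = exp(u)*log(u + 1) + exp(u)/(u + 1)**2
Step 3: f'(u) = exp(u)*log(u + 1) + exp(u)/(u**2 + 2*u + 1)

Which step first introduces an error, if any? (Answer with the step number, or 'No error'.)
Step 2

Step 2 is incorrect due to a wrong exponent.
The step shows: exp(u)*log(u + 1) + exp(u)/(u + 1)**2
The correct value should be: exp(u)*log(u + 1) + exp(u)/(u + 1)

Explanation: The exponent -1 on u + 1 was incorrectly written as -2: the term exp(u)/(u + 1) was incorrectly written as exp(u)/(u + 1)**2
The later steps are derived from this incorrect expression, so the error originates in Step 2.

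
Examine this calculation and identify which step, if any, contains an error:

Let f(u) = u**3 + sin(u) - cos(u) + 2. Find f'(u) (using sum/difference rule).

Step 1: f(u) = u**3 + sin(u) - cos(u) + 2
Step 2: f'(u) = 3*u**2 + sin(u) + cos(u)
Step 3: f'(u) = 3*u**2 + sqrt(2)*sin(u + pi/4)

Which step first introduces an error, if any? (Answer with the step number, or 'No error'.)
No error

All steps in this derivation are correct.
The final answer f'(u) = 3*u**2 + sqrt(2)*sin(u + pi/4) is valid.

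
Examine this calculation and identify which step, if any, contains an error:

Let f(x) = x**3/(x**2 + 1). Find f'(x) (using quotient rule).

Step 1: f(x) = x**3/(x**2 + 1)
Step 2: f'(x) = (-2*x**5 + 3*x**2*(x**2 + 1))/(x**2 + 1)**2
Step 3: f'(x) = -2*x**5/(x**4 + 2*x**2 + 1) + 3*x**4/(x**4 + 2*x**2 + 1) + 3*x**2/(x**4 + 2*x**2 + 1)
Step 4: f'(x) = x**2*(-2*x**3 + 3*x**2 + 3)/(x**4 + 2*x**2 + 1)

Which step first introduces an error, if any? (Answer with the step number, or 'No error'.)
Step 2

Step 2 is incorrect due to a wrong exponent.
The step shows: (-2*x**5 + 3*x**2*(x**2 + 1))/(x**2 + 1)**2
The correct value should be: (-2*x**4 + 3*x**2*(x**2 + 1))/(x**2 + 1)**2

Explanation: The exponent 4 on x was incorrectly written as 5: the term (-2*x**4 + 3*x**2*(x**2 + 1))/(x**2 + 1)**2 was incorrectly written as (-2*x**5 + 3*x**2*(x**2 + 1))/(x**2 + 1)**2
The later steps are derived from this incorrect expression, so the error originates in Step 2.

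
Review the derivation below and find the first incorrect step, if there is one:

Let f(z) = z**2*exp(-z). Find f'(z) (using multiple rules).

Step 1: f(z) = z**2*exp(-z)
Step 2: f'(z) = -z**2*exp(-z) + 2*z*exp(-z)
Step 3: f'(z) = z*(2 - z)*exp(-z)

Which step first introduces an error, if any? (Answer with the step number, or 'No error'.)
No error

All steps in this derivation are correct.
The final answer f'(z) = z*(2 - z)*exp(-z) is valid.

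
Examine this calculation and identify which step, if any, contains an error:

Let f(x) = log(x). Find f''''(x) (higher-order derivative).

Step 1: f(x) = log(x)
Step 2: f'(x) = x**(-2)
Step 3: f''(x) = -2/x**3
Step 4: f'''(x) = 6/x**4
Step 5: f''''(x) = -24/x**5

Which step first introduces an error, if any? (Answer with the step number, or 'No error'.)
Step 2

Step 2 is incorrect due to a wrong exponent.
The step shows: x**(-2)
The correct value should be: 1/x

Explanation: The exponent -1 on x was incorrectly written as -2: the term 1/x was incorrectly written as x**(-2)
The later steps are derived from this incorrect expression, so the error originates in Step 2.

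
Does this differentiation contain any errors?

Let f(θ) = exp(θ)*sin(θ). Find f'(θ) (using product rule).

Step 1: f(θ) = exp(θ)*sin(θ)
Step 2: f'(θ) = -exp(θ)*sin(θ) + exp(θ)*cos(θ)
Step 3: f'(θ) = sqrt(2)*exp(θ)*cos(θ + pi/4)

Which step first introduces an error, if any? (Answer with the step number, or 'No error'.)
Step 2

Step 2 is incorrect due to a sign flip.
The step shows: -exp(θ)*sin(θ) + exp(θ)*cos(θ)
The correct value should be: exp(θ)*sin(θ) + exp(θ)*cos(θ)

Explanation: The sign of one term was flipped: the term exp(θ)*sin(θ) was incorrectly written as -exp(θ)*sin(θ)
The later steps are derived from this incorrect expression, so the error originates in Step 2.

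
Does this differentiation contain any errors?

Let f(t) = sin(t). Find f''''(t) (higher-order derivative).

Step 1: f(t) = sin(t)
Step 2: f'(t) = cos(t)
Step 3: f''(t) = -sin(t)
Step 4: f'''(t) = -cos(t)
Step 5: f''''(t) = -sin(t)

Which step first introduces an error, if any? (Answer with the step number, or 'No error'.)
Step 5

Step 5 is incorrect due to a sign flip.
The step shows: -sin(t)
The correct value should be: sin(t)

Explanation: The sign of the whole expression was flipped: the term sin(t) was incorrectly written as -sin(t)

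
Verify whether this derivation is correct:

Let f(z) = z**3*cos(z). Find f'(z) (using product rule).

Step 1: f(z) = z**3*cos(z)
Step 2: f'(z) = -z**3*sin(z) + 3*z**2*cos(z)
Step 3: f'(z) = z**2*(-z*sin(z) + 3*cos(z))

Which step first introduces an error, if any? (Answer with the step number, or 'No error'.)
No error

All steps in this derivation are correct.
The final answer f'(z) = z**2*(-z*sin(z) + 3*cos(z)) is valid.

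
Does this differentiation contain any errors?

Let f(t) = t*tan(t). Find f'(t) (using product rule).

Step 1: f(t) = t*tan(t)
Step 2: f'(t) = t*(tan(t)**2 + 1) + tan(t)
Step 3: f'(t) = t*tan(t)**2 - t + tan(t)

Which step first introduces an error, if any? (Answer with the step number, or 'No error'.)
Step 3

Step 3 is incorrect due to a sign flip.
The step shows: t*tan(t)**2 - t + tan(t)
The correct value should be: t*tan(t)**2 + t + tan(t)

Explanation: The sign of one term was flipped: the term t was incorrectly written as -t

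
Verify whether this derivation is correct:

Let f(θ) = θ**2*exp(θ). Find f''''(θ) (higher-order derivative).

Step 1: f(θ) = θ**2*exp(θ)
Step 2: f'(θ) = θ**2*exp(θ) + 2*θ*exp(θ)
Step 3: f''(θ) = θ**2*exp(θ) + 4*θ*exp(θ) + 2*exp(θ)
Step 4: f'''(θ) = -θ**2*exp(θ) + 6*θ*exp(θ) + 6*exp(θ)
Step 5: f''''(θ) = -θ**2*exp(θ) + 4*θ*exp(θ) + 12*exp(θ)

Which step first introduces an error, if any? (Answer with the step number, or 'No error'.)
Step 4

Step 4 is incorrect due to a sign flip.
The step shows: -θ**2*exp(θ) + 6*θ*exp(θ) + 6*exp(θ)
The correct value should be: θ**2*exp(θ) + 6*θ*exp(θ) + 6*exp(θ)

Explanation: The sign of one term was flipped: the term θ**2*exp(θ) was incorrectly written as -θ**2*exp(θ)
The later steps are derived from this incorrect expression, so the error originates in Step 4.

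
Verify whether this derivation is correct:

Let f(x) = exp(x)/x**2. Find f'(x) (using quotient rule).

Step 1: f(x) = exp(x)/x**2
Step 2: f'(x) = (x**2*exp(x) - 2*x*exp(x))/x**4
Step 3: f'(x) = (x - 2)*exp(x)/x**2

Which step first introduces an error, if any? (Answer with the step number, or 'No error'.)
Step 3

Step 3 is incorrect due to a wrong exponent.
The step shows: (x - 2)*exp(x)/x**2
The correct value should be: (x - 2)*exp(x)/x**3

Explanation: The exponent -3 on x was incorrectly written as -2: the term (x - 2)*exp(x)/x**3 was incorrectly written as (x - 2)*exp(x)/x**2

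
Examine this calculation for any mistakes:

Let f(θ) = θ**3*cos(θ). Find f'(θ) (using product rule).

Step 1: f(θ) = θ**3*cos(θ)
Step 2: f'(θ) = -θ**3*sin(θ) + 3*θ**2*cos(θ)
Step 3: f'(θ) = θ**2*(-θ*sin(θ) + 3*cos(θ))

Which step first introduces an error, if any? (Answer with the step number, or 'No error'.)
No error

All steps in this derivation are correct.
The final answer f'(θ) = θ**2*(-θ*sin(θ) + 3*cos(θ)) is valid.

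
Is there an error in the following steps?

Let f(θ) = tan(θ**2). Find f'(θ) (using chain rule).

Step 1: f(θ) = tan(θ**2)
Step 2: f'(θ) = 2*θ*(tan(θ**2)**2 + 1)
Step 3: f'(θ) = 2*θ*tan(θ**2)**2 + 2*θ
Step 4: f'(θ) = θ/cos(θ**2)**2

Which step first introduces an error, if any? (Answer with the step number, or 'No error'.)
Step 4

Step 4 is incorrect due to a wrong coefficient.
The step shows: θ/cos(θ**2)**2
The correct value should be: 2*θ/cos(θ**2)**2

Explanation: The coefficient 2 was incorrectly written as 1: the term 2*θ/cos(θ**2)**2 was incorrectly written as θ/cos(θ**2)**2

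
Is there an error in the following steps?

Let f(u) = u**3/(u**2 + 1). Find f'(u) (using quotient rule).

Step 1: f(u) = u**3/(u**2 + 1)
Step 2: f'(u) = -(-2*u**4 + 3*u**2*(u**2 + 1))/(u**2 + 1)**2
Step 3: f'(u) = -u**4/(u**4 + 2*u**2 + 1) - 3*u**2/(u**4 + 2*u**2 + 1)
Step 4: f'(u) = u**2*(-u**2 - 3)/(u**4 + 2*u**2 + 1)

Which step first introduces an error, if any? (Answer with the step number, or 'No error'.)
Step 2

Step 2 is incorrect due to a sign flip.
The step shows: -(-2*u**4 + 3*u**2*(u**2 + 1))/(u**2 + 1)**2
The correct value should be: (-2*u**4 + 3*u**2*(u**2 + 1))/(u**2 + 1)**2

Explanation: The sign of the whole expression was flipped: the term (-2*u**4 + 3*u**2*(u**2 + 1))/(u**2 + 1)**2 was incorrectly written as -(-2*u**4 + 3*u**2*(u**2 + 1))/(u**2 + 1)**2
The later steps are derived from this incorrect expression, so the error originates in Step 2.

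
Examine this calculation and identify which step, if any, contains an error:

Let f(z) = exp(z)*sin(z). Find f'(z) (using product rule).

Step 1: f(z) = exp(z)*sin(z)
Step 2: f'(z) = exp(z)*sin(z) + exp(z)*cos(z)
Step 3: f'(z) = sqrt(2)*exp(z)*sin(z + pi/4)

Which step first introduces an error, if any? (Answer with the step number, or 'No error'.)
No error

All steps in this derivation are correct.
The final answer f'(z) = sqrt(2)*exp(z)*sin(z + pi/4) is valid.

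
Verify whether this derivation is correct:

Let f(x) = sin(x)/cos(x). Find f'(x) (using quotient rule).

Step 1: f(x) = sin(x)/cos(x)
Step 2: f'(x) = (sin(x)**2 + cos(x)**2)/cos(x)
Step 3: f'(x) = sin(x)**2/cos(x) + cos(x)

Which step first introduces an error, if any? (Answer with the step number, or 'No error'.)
Step 2

Step 2 is incorrect due to a wrong exponent.
The step shows: (sin(x)**2 + cos(x)**2)/cos(x)
The correct value should be: (sin(x)**2 + cos(x)**2)/cos(x)**2

Explanation: The exponent -2 on cos(x) was incorrectly written as -1: the term (sin(x)**2 + cos(x)**2)/cos(x)**2 was incorrectly written as (sin(x)**2 + cos(x)**2)/cos(x)
The later steps are derived from this incorrect expression, so the error originates in Step 2.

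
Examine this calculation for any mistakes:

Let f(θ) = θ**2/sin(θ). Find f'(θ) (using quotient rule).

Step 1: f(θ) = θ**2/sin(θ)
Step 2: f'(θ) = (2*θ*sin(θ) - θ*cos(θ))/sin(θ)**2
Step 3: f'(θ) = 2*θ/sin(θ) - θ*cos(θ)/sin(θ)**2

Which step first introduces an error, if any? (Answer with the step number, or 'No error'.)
Step 2

Step 2 is incorrect due to a wrong exponent.
The step shows: (2*θ*sin(θ) - θ*cos(θ))/sin(θ)**2
The correct value should be: (-θ**2*cos(θ) + 2*θ*sin(θ))/sin(θ)**2

Explanation: The exponent 2 on θ was incorrectly written as 1: the term (-θ**2*cos(θ) + 2*θ*sin(θ))/sin(θ)**2 was incorrectly written as (2*θ*sin(θ) - θ*cos(θ))/sin(θ)**2
The later steps are derived from this incorrect expression, so the error originates in Step 2.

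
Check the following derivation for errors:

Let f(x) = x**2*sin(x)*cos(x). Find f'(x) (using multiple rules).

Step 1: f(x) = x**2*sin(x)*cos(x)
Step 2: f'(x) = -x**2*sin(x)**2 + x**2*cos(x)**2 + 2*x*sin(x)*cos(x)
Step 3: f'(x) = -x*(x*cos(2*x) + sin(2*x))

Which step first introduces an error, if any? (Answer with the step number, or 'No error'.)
Step 3

Step 3 is incorrect due to a sign flip.
The step shows: -x*(x*cos(2*x) + sin(2*x))
The correct value should be: x*(x*cos(2*x) + sin(2*x))

Explanation: The sign of the whole expression was flipped: the term x*(x*cos(2*x) + sin(2*x)) was incorrectly written as -x*(x*cos(2*x) + sin(2*x))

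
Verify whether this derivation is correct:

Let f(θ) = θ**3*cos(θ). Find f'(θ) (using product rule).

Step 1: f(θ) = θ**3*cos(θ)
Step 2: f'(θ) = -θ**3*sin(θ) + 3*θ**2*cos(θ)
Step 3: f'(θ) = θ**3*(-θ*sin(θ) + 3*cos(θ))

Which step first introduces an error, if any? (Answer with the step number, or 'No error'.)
Step 3

Step 3 is incorrect due to a wrong exponent.
The step shows: θ**3*(-θ*sin(θ) + 3*cos(θ))
The correct value should be: θ**2*(-θ*sin(θ) + 3*cos(θ))

Explanation: The exponent 2 on θ was incorrectly written as 3: the term θ**2*(-θ*sin(θ) + 3*cos(θ)) was incorrectly written as θ**3*(-θ*sin(θ) + 3*cos(θ))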